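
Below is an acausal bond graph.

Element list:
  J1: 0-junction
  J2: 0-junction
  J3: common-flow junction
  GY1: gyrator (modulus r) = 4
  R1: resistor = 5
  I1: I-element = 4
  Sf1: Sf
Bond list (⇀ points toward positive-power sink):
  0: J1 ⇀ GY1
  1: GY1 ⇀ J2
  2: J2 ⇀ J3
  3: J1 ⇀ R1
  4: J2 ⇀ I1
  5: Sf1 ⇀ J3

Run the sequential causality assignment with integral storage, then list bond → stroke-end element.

bond 0 |J1
bond 1 |J2
bond 2 |J3
bond 3 |R1
bond 4 |I1
bond 5 |Sf1

b5 →Sf1  (Sf1 fixes flow; stroke at Sf1)
b2 →J3  (1-jn J3 has f-setter on 5)
b4 →I1  (I1: I, integral causality)
b1 →J2  (J2: last free bond brings effort in)
b0 →J1  (through GY1, causality inverts; strokes same side of GY1)
b3 →R1  (J1: bond 0 brought effort, rest push out)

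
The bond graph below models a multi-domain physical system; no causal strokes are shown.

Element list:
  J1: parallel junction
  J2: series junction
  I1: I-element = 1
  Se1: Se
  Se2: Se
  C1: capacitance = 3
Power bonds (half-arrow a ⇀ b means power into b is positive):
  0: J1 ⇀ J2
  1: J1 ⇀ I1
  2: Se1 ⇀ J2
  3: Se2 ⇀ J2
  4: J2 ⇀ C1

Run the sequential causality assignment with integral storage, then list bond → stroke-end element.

b2 stroke at J2  (source Se1 imposes e)
b3 stroke at J2  (Se2: effort source, stroke at far end)
b1 stroke at I1  (I1 integral (f out))
b0 stroke at J1  (J1: last free bond brings effort in)
b4 stroke at J2  (1-jn J2 has f-setter on 0)

bond 0 |J1
bond 1 |I1
bond 2 |J2
bond 3 |J2
bond 4 |J2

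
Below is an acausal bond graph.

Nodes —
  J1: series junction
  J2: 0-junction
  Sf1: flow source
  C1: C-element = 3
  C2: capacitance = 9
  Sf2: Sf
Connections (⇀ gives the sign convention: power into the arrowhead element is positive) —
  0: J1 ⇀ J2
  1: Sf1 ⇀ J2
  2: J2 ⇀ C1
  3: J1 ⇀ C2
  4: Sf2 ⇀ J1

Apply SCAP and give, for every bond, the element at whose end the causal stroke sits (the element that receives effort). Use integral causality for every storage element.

#1 stroke at Sf1  (Sf1: flow source, stroke at near end)
#4 stroke at Sf2  (Sf2 fixes flow; stroke at Sf2)
#0 stroke at J1  (J1 flow already set via bond 4)
#3 stroke at J1  (J1 flow already set via bond 4)
#2 stroke at J2  (J2: last free bond brings effort in)

#0 |J1
#1 |Sf1
#2 |J2
#3 |J1
#4 |Sf2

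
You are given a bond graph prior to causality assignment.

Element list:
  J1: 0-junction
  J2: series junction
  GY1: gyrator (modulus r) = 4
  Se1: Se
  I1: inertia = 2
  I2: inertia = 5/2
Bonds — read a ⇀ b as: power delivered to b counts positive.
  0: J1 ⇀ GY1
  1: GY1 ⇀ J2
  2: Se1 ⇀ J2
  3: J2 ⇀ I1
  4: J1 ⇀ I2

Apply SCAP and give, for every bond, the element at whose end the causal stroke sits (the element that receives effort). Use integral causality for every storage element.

#2 stroke at J2  (Se1: effort source, stroke at far end)
#3 stroke at I1  (I1 outputs flow p/I1)
#1 stroke at J2  (J2 flow already set via bond 3)
#0 stroke at J1  (GY1 both-in/both-out from 1)
#4 stroke at I2  (J1: bond 0 brought effort, rest push out)

b0 →J1
b1 →J2
b2 →J2
b3 →I1
b4 →I2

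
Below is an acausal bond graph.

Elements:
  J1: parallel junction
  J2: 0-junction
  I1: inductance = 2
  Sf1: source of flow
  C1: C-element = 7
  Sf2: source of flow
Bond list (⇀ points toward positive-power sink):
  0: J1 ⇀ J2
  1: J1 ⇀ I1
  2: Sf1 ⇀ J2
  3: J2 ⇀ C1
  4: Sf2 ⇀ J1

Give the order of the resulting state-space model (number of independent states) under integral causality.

2  (C1, I1 all integral)

β2 stroke→Sf1  (Sf1 (Sf) sets flow on bond)
β4 stroke→Sf2  (Sf2 (Sf) sets flow on bond)
β1 stroke→I1  (prefer integral on I1)
β0 stroke→J1  (closing 0-jn rule on J1)
β3 stroke→J2  (J2 needs exactly one e-in)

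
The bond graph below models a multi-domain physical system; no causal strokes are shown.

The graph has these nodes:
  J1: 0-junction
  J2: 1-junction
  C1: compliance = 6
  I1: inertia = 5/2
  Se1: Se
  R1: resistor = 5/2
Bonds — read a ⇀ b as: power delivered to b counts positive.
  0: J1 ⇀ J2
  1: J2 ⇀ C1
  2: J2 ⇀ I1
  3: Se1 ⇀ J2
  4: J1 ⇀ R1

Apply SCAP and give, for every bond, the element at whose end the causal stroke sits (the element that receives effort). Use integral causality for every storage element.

b3 |J2  (Se1 fixes effort; stroke away)
b1 |J2  (prefer integral on C1)
b2 |I1  (I1 outputs flow p/I1)
b0 |J2  (1-jn J2 has f-setter on 2)
b4 |J1  (closing 0-jn rule on J1)

β0 stroke→J2
β1 stroke→J2
β2 stroke→I1
β3 stroke→J2
β4 stroke→J1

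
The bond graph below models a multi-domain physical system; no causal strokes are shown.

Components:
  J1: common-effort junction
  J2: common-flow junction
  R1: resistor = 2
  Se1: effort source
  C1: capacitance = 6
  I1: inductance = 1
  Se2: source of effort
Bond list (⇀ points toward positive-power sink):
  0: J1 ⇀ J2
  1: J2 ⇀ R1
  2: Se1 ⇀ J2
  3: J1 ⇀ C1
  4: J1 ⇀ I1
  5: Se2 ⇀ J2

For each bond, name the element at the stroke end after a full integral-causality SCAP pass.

#0 stroke at J2
#1 stroke at R1
#2 stroke at J2
#3 stroke at J1
#4 stroke at I1
#5 stroke at J2

bond 2 |J2  (Se1 fixes effort; stroke away)
bond 5 |J2  (source Se2 imposes e)
bond 3 |J1  (prefer integral on C1)
bond 0 |J2  (common-e at J1 fixed by 3)
bond 4 |I1  (J1: bond 3 brought effort, rest push out)
bond 1 |R1  (J2: last free bond brings flow in)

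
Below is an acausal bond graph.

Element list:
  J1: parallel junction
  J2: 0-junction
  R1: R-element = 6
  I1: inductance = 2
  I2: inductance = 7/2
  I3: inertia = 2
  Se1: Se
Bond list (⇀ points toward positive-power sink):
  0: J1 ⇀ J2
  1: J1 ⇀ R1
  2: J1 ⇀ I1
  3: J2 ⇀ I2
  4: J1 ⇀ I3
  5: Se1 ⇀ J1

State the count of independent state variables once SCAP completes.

b5 →J1  (Se1 (Se) sets effort on bond)
b0 →J2  (J1: bond 5 brought effort, rest push out)
b1 →R1  (J1: bond 5 brought effort, rest push out)
b2 →I1  (0-jn J1 has e-setter on 5)
b4 →I3  (J1 effort already set via bond 5)
b3 →I2  (0-jn J2 has e-setter on 0)

3  (I1, I2, I3 all integral)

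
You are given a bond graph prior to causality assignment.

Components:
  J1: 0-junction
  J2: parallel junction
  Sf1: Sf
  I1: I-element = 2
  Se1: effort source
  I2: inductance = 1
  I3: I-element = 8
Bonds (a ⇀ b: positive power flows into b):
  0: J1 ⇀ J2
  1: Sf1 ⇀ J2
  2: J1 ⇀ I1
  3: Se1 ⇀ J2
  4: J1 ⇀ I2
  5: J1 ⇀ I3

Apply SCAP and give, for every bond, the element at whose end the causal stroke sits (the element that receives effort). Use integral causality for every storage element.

#1 →Sf1  (Sf1 (Sf) sets flow on bond)
#3 →J2  (Se1: effort source, stroke at far end)
#0 →J1  (common-e at J2 fixed by 3)
#2 →I1  (J1 effort already set via bond 0)
#4 →I2  (0-jn J1 has e-setter on 0)
#5 →I3  (0-jn J1 has e-setter on 0)

β0 →J1
β1 →Sf1
β2 →I1
β3 →J2
β4 →I2
β5 →I3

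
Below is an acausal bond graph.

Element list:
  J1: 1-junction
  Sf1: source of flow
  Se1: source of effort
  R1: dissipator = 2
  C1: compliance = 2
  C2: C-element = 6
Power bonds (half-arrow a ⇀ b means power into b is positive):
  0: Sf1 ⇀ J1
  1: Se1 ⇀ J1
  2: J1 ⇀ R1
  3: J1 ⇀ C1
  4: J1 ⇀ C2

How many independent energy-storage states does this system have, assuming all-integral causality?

#0 →Sf1  (source Sf1 imposes f)
#1 →J1  (source Se1 imposes e)
#2 →J1  (common-f at J1 fixed by 0)
#3 →J1  (J1 flow already set via bond 0)
#4 →J1  (common-f at J1 fixed by 0)

2  (C1, C2 all integral)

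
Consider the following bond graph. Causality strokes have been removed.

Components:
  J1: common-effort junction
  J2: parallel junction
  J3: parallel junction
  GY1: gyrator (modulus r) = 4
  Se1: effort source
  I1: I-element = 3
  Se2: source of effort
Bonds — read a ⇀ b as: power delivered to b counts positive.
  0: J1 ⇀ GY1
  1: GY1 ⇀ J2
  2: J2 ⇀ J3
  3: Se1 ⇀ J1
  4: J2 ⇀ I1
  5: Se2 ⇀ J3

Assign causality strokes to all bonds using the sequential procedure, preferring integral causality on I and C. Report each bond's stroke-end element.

β0 stroke→GY1
β1 stroke→GY1
β2 stroke→J2
β3 stroke→J1
β4 stroke→I1
β5 stroke→J3

β3 stroke→J1  (source Se1 imposes e)
β5 stroke→J3  (Se2: effort source, stroke at far end)
β0 stroke→GY1  (J1 effort already set via bond 3)
β2 stroke→J2  (0-jn J3 has e-setter on 5)
β1 stroke→GY1  (through GY1, causality inverts; strokes same side of GY1)
β4 stroke→I1  (0-jn J2 has e-setter on 2)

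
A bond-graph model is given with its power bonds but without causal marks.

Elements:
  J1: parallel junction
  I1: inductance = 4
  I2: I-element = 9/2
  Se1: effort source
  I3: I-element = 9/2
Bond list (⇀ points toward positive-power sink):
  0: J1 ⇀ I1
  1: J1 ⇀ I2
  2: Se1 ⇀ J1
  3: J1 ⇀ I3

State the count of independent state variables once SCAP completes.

3  (I1, I2, I3 all integral)

#2 stroke at J1  (Se1 (Se) sets effort on bond)
#0 stroke at I1  (0-jn J1 has e-setter on 2)
#1 stroke at I2  (0-jn J1 has e-setter on 2)
#3 stroke at I3  (0-jn J1 has e-setter on 2)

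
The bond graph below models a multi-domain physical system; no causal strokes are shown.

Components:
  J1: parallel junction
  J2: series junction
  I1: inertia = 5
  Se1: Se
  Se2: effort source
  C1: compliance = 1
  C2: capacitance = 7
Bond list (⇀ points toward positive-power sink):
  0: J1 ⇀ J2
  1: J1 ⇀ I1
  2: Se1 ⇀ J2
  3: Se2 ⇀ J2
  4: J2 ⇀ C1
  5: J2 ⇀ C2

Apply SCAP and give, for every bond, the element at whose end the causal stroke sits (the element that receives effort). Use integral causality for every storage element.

β0 stroke at J1
β1 stroke at I1
β2 stroke at J2
β3 stroke at J2
β4 stroke at J2
β5 stroke at J2

b2 stroke at J2  (Se1: effort source, stroke at far end)
b3 stroke at J2  (Se2 fixes effort; stroke away)
b1 stroke at I1  (I1 outputs flow p/I1)
b0 stroke at J1  (closing 0-jn rule on J1)
b4 stroke at J2  (J2 flow already set via bond 0)
b5 stroke at J2  (J2: bond 0 brought flow, rest push out)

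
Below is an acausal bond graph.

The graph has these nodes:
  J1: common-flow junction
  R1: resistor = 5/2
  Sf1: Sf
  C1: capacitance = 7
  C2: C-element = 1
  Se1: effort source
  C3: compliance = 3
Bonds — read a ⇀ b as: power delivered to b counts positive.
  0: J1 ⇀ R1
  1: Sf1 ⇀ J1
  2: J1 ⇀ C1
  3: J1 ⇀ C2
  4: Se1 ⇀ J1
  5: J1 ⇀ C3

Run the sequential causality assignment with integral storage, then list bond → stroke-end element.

bond 0 stroke at J1
bond 1 stroke at Sf1
bond 2 stroke at J1
bond 3 stroke at J1
bond 4 stroke at J1
bond 5 stroke at J1

b1 →Sf1  (Sf1 (Sf) sets flow on bond)
b4 →J1  (Se1: effort source, stroke at far end)
b0 →J1  (J1 flow already set via bond 1)
b2 →J1  (1-jn J1 has f-setter on 1)
b3 →J1  (common-f at J1 fixed by 1)
b5 →J1  (J1 flow already set via bond 1)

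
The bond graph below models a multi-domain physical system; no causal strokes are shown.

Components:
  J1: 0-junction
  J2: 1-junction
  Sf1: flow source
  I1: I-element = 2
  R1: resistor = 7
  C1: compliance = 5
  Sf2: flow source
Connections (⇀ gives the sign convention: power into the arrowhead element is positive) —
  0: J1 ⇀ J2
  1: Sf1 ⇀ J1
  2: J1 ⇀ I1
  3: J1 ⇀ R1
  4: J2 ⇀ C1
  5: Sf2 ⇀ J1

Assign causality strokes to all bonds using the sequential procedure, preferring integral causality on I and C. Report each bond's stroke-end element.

b1 |Sf1  (Sf1: flow source, stroke at near end)
b5 |Sf2  (source Sf2 imposes f)
b2 |I1  (I1 outputs flow p/I1)
b4 |J2  (C1: C, integral causality)
b0 |J1  (closing 1-jn rule on J2)
b3 |R1  (common-e at J1 fixed by 0)

b0 stroke at J1
b1 stroke at Sf1
b2 stroke at I1
b3 stroke at R1
b4 stroke at J2
b5 stroke at Sf2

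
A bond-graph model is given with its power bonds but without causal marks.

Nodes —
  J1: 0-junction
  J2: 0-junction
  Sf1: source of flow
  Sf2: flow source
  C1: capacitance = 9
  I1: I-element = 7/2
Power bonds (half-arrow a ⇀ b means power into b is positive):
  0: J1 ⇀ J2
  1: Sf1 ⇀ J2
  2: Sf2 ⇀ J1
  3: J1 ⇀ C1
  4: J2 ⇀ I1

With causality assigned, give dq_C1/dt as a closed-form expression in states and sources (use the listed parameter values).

dq_C1/dt = F_Sf1 + F_Sf2 - 2*p_I1/7

β1 stroke→Sf1  (Sf1 fixes flow; stroke at Sf1)
β2 stroke→Sf2  (Sf2 fixes flow; stroke at Sf2)
β3 stroke→J1  (prefer integral on C1)
β0 stroke→J2  (0-jn J1 has e-setter on 3)
β4 stroke→I1  (0-jn J2 has e-setter on 0)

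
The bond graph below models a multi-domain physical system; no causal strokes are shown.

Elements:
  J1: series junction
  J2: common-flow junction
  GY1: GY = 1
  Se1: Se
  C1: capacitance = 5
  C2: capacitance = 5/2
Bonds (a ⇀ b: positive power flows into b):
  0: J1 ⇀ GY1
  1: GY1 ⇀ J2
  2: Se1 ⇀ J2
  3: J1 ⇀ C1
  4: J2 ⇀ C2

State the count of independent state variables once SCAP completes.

b2 stroke→J2  (Se1: effort source, stroke at far end)
b3 stroke→J1  (C1 integral (e out))
b0 stroke→GY1  (only one flow-in slot at J1)
b1 stroke→GY1  (GY1 both-in/both-out from 0)
b4 stroke→J2  (J2: bond 1 brought flow, rest push out)

2  (C1, C2 all integral)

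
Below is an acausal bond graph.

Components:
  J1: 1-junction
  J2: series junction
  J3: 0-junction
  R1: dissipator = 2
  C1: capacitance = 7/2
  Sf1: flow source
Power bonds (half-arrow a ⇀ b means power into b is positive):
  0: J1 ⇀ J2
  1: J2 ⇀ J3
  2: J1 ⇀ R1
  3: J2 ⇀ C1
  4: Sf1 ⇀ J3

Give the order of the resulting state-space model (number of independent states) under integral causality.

bond 4 stroke at Sf1  (Sf1 fixes flow; stroke at Sf1)
bond 1 stroke at J3  (J3 needs exactly one e-in)
bond 0 stroke at J2  (J2: bond 1 brought flow, rest push out)
bond 3 stroke at J2  (common-f at J2 fixed by 1)
bond 2 stroke at J1  (J1: bond 0 brought flow, rest push out)

1  (C1 all integral)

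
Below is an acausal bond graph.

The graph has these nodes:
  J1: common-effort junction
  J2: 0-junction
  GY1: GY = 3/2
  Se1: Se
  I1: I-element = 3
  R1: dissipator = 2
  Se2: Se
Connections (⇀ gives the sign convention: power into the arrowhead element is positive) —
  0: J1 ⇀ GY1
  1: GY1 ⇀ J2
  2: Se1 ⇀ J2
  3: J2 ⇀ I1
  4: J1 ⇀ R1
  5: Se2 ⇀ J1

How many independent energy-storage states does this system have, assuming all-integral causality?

1  (I1 all integral)

bond 2 →J2  (Se1 fixes effort; stroke away)
bond 5 →J1  (source Se2 imposes e)
bond 0 →GY1  (common-e at J1 fixed by 5)
bond 4 →R1  (J1 effort already set via bond 5)
bond 1 →GY1  (common-e at J2 fixed by 2)
bond 3 →I1  (0-jn J2 has e-setter on 2)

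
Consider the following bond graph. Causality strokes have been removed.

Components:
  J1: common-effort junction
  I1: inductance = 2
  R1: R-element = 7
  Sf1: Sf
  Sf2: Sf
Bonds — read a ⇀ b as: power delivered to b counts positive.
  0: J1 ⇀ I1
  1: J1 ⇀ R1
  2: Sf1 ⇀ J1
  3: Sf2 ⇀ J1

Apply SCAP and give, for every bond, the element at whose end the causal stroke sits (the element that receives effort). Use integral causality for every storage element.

#2 stroke at Sf1  (Sf1 (Sf) sets flow on bond)
#3 stroke at Sf2  (Sf2 (Sf) sets flow on bond)
#0 stroke at I1  (I1 integral (f out))
#1 stroke at J1  (closing 0-jn rule on J1)

b0 stroke at I1
b1 stroke at J1
b2 stroke at Sf1
b3 stroke at Sf2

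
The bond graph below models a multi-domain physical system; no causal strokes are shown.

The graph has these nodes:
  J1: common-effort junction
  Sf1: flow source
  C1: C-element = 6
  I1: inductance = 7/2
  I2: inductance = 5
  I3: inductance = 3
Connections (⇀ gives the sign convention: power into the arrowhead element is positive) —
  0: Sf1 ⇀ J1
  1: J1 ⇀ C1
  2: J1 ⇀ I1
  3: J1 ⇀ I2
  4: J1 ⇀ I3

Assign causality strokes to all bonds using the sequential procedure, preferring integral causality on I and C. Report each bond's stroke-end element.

β0 stroke at Sf1  (Sf1 fixes flow; stroke at Sf1)
β1 stroke at J1  (C1 integral (e out))
β2 stroke at I1  (0-jn J1 has e-setter on 1)
β3 stroke at I2  (common-e at J1 fixed by 1)
β4 stroke at I3  (J1: bond 1 brought effort, rest push out)

bond 0 →Sf1
bond 1 →J1
bond 2 →I1
bond 3 →I2
bond 4 →I3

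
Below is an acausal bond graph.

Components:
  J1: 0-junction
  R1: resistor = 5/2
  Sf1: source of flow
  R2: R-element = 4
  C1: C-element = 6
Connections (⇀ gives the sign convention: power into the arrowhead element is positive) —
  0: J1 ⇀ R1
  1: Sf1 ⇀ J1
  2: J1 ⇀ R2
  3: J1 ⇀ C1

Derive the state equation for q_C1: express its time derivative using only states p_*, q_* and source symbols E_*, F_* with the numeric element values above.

dq_C1/dt = F_Sf1 - 13*q_C1/120

b1 →Sf1  (Sf1: flow source, stroke at near end)
b3 →J1  (C1 integral (e out))
b0 →R1  (J1: bond 3 brought effort, rest push out)
b2 →R2  (0-jn J1 has e-setter on 3)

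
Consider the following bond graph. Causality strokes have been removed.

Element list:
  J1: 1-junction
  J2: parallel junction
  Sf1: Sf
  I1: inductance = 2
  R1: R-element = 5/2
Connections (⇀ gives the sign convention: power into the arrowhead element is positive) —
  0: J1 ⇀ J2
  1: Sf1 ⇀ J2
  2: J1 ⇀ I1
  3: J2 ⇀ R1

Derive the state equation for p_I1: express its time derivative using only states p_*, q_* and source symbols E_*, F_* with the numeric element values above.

dp_I1/dt = -5*F_Sf1/2 - 5*p_I1/4

bond 1 stroke→Sf1  (Sf1 fixes flow; stroke at Sf1)
bond 2 stroke→I1  (prefer integral on I1)
bond 0 stroke→J1  (1-jn J1 has f-setter on 2)
bond 3 stroke→J2  (J2: last free bond brings effort in)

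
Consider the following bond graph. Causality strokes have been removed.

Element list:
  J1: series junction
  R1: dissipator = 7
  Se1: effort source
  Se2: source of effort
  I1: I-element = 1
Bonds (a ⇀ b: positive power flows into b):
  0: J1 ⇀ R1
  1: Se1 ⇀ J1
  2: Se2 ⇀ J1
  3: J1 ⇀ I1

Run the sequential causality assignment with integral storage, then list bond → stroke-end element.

b1 stroke at J1  (Se1: effort source, stroke at far end)
b2 stroke at J1  (Se2 (Se) sets effort on bond)
b3 stroke at I1  (I1: I, integral causality)
b0 stroke at J1  (common-f at J1 fixed by 3)

bond 0 stroke at J1
bond 1 stroke at J1
bond 2 stroke at J1
bond 3 stroke at I1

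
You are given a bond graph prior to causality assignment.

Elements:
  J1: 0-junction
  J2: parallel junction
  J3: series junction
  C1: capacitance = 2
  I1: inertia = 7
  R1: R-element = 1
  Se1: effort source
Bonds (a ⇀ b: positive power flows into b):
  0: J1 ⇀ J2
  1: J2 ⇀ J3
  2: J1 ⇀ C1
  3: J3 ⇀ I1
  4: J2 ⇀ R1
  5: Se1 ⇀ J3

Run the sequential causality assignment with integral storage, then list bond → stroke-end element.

bond 0 stroke at J2
bond 1 stroke at J3
bond 2 stroke at J1
bond 3 stroke at I1
bond 4 stroke at R1
bond 5 stroke at J3

b5 →J3  (Se1 (Se) sets effort on bond)
b2 →J1  (C1 integral (e out))
b0 →J2  (J1: bond 2 brought effort, rest push out)
b1 →J3  (0-jn J2 has e-setter on 0)
b4 →R1  (J2: bond 0 brought effort, rest push out)
b3 →I1  (only one flow-in slot at J3)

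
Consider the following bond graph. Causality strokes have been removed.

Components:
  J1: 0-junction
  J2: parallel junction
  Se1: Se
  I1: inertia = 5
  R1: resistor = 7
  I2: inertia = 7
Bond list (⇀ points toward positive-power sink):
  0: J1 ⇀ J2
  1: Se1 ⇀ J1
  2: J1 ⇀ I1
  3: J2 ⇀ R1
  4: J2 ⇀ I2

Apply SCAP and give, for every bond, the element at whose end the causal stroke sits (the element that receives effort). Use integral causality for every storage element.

β0 stroke→J2
β1 stroke→J1
β2 stroke→I1
β3 stroke→R1
β4 stroke→I2

b1 |J1  (Se1 fixes effort; stroke away)
b0 |J2  (J1: bond 1 brought effort, rest push out)
b2 |I1  (common-e at J1 fixed by 1)
b3 |R1  (J2: bond 0 brought effort, rest push out)
b4 |I2  (0-jn J2 has e-setter on 0)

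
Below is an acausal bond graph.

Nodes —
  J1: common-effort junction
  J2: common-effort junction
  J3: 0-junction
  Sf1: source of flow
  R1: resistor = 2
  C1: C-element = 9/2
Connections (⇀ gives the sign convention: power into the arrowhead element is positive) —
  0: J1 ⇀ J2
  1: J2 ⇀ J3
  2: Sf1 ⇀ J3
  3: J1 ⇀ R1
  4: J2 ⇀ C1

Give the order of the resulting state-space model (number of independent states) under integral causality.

bond 2 →Sf1  (Sf1: flow source, stroke at near end)
bond 1 →J3  (closing 0-jn rule on J3)
bond 4 →J2  (prefer integral on C1)
bond 0 →J1  (common-e at J2 fixed by 4)
bond 3 →R1  (J1 effort already set via bond 0)

1  (C1 all integral)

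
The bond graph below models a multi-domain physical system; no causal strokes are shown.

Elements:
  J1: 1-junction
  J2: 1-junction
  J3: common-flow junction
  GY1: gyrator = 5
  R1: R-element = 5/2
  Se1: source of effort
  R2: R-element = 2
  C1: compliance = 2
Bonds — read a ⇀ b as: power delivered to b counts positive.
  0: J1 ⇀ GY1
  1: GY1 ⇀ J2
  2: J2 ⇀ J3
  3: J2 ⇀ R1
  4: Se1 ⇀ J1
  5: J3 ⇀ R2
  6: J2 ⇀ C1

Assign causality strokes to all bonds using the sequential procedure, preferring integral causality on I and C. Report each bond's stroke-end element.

bond 4 stroke→J1  (Se1 (Se) sets effort on bond)
bond 0 stroke→GY1  (closing 1-jn rule on J1)
bond 1 stroke→GY1  (GY1: gyrator matches bond 0)
bond 2 stroke→J2  (J2: bond 1 brought flow, rest push out)
bond 3 stroke→J2  (1-jn J2 has f-setter on 1)
bond 6 stroke→J2  (common-f at J2 fixed by 1)
bond 5 stroke→J3  (J3 flow already set via bond 2)

β0 stroke at GY1
β1 stroke at GY1
β2 stroke at J2
β3 stroke at J2
β4 stroke at J1
β5 stroke at J3
β6 stroke at J2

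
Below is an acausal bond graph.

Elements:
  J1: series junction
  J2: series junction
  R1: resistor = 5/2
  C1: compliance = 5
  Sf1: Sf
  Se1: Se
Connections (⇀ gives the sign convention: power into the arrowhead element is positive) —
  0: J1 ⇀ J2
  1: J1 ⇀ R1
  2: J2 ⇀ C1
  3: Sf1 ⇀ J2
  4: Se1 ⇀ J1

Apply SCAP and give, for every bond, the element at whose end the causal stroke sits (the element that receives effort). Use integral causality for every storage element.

β0 →J2
β1 →J1
β2 →J2
β3 →Sf1
β4 →J1

β3 stroke at Sf1  (Sf1 (Sf) sets flow on bond)
β4 stroke at J1  (Se1 fixes effort; stroke away)
β0 stroke at J2  (common-f at J2 fixed by 3)
β2 stroke at J2  (1-jn J2 has f-setter on 3)
β1 stroke at J1  (1-jn J1 has f-setter on 0)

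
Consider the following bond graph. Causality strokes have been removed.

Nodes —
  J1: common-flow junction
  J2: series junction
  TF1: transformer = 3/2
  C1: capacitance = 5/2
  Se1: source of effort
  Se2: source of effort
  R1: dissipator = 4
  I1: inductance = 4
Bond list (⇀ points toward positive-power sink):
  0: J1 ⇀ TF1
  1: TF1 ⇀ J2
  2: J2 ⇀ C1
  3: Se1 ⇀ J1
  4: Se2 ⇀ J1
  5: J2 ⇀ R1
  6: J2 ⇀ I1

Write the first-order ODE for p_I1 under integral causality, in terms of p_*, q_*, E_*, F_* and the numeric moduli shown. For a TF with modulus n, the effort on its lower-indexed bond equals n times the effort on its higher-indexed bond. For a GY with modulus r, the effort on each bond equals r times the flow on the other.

β3 |J1  (Se1: effort source, stroke at far end)
β4 |J1  (Se2: effort source, stroke at far end)
β0 |TF1  (J1 needs exactly one f-in)
β1 |J2  (TF1 one-in-one-out from 0)
β2 |J2  (C1 outputs effort q/C1)
β6 |I1  (I1 outputs flow p/I1)
β5 |J2  (common-f at J2 fixed by 6)

dp_I1/dt = 2*E_Se1/3 + 2*E_Se2/3 - p_I1 - 2*q_C1/5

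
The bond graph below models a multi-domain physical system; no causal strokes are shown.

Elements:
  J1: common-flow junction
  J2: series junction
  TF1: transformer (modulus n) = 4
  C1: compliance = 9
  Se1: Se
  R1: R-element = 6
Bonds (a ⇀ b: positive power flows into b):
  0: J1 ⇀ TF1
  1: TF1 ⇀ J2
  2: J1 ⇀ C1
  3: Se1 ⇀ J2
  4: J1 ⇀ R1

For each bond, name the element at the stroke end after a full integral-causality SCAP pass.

b3 |J2  (Se1: effort source, stroke at far end)
b1 |TF1  (only one flow-in slot at J2)
b0 |J1  (through TF1, causality passes straight; one stroke at TF1)
b2 |J1  (C1: C, integral causality)
b4 |R1  (J1: last free bond brings flow in)

#0 stroke→J1
#1 stroke→TF1
#2 stroke→J1
#3 stroke→J2
#4 stroke→R1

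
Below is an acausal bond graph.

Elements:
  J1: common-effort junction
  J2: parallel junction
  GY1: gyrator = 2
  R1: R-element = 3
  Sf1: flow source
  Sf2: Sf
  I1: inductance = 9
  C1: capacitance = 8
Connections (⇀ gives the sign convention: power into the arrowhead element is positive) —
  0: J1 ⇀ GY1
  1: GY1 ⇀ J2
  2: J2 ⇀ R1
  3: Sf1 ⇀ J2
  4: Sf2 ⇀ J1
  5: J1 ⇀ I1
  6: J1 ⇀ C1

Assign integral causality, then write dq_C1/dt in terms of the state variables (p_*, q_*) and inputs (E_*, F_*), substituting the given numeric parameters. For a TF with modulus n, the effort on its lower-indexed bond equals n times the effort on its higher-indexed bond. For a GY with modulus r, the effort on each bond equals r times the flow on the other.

β3 →Sf1  (Sf1 fixes flow; stroke at Sf1)
β4 →Sf2  (Sf2 (Sf) sets flow on bond)
β5 →I1  (I1 integral (f out))
β6 →J1  (C1 integral (e out))
β0 →GY1  (common-e at J1 fixed by 6)
β1 →GY1  (GY GY1: same side as bond 0)
β2 →J2  (J2 needs exactly one e-in)

dq_C1/dt = -3*F_Sf1/2 + F_Sf2 - p_I1/9 - 3*q_C1/32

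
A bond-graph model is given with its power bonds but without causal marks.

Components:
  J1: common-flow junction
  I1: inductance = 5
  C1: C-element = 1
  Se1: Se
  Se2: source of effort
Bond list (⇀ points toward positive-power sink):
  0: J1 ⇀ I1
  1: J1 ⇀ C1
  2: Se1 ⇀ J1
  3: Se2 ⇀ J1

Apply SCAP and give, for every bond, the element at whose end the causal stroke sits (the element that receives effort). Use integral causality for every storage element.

#0 →I1
#1 →J1
#2 →J1
#3 →J1

β2 stroke at J1  (Se1 fixes effort; stroke away)
β3 stroke at J1  (Se2 fixes effort; stroke away)
β0 stroke at I1  (I1 integral (f out))
β1 stroke at J1  (J1: bond 0 brought flow, rest push out)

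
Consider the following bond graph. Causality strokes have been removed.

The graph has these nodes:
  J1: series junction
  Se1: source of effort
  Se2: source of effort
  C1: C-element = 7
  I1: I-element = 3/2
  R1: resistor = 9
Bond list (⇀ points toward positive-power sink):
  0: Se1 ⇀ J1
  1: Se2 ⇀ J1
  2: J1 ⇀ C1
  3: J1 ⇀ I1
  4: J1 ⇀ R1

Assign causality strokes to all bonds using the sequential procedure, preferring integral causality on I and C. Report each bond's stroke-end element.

β0 |J1
β1 |J1
β2 |J1
β3 |I1
β4 |J1

β0 |J1  (Se1: effort source, stroke at far end)
β1 |J1  (Se2: effort source, stroke at far end)
β2 |J1  (C1 outputs effort q/C1)
β3 |I1  (prefer integral on I1)
β4 |J1  (J1: bond 3 brought flow, rest push out)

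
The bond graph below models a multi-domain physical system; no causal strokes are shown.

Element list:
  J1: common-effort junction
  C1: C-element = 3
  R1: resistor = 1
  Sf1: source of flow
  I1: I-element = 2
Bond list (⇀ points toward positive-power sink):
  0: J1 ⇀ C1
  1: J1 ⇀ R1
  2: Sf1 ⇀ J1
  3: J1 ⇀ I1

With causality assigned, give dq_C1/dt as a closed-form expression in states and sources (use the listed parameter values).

dq_C1/dt = F_Sf1 - p_I1/2 - q_C1/3

β2 →Sf1  (Sf1 fixes flow; stroke at Sf1)
β0 →J1  (prefer integral on C1)
β1 →R1  (0-jn J1 has e-setter on 0)
β3 →I1  (J1: bond 0 brought effort, rest push out)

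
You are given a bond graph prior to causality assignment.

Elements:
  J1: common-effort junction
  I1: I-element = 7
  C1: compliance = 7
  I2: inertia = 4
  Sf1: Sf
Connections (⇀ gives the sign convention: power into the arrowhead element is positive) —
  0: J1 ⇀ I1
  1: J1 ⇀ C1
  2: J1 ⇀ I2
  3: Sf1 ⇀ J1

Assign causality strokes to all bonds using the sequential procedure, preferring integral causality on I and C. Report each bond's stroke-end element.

b0 |I1
b1 |J1
b2 |I2
b3 |Sf1

bond 3 →Sf1  (Sf1: flow source, stroke at near end)
bond 0 →I1  (I1: I, integral causality)
bond 1 →J1  (C1 outputs effort q/C1)
bond 2 →I2  (J1 effort already set via bond 1)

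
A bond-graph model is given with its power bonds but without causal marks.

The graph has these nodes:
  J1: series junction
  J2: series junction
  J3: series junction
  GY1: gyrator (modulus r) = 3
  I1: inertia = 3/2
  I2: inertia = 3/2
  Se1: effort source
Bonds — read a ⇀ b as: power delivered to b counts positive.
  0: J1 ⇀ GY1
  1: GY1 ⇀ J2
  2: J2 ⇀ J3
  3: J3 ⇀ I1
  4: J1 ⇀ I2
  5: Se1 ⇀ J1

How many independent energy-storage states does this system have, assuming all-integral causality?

2  (I1, I2 all integral)

bond 5 →J1  (Se1 fixes effort; stroke away)
bond 3 →I1  (I1 integral (f out))
bond 2 →J3  (common-f at J3 fixed by 3)
bond 1 →J2  (common-f at J2 fixed by 2)
bond 0 →J1  (GY GY1: same side as bond 1)
bond 4 →I2  (J1: last free bond brings flow in)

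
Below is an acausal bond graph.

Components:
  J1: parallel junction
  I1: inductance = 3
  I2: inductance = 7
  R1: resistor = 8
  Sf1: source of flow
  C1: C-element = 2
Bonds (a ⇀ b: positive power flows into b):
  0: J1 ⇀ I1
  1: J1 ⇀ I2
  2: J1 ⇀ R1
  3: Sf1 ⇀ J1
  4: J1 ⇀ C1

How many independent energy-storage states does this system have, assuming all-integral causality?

b3 stroke→Sf1  (Sf1: flow source, stroke at near end)
b0 stroke→I1  (I1 integral (f out))
b1 stroke→I2  (prefer integral on I2)
b4 stroke→J1  (C1 integral (e out))
b2 stroke→R1  (0-jn J1 has e-setter on 4)

3  (C1, I1, I2 all integral)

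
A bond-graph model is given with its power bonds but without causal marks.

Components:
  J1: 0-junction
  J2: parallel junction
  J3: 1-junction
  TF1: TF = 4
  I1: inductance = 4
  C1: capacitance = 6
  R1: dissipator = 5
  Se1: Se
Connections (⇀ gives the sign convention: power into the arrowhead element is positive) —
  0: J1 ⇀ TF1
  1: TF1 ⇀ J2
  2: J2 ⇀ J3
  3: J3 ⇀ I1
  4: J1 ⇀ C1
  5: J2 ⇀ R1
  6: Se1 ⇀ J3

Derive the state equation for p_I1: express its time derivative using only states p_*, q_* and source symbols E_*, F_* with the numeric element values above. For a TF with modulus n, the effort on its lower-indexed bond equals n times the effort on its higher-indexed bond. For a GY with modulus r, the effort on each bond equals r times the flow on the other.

#6 →J3  (Se1 fixes effort; stroke away)
#3 →I1  (I1 outputs flow p/I1)
#2 →J3  (1-jn J3 has f-setter on 3)
#4 →J1  (prefer integral on C1)
#0 →TF1  (J1 effort already set via bond 4)
#1 →J2  (TF1 one-in-one-out from 0)
#5 →R1  (J2: bond 1 brought effort, rest push out)

dp_I1/dt = E_Se1 + q_C1/24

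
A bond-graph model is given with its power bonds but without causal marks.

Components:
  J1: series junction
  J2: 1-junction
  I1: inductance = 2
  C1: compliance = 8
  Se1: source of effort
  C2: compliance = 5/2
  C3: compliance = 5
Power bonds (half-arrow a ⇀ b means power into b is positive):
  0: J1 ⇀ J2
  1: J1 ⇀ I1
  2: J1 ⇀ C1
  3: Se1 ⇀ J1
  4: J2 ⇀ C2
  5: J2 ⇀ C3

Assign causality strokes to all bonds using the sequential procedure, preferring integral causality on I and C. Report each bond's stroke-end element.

#0 →J1
#1 →I1
#2 →J1
#3 →J1
#4 →J2
#5 →J2

β3 |J1  (source Se1 imposes e)
β1 |I1  (I1: I, integral causality)
β0 |J1  (J1: bond 1 brought flow, rest push out)
β2 |J1  (J1 flow already set via bond 1)
β4 |J2  (common-f at J2 fixed by 0)
β5 |J2  (common-f at J2 fixed by 0)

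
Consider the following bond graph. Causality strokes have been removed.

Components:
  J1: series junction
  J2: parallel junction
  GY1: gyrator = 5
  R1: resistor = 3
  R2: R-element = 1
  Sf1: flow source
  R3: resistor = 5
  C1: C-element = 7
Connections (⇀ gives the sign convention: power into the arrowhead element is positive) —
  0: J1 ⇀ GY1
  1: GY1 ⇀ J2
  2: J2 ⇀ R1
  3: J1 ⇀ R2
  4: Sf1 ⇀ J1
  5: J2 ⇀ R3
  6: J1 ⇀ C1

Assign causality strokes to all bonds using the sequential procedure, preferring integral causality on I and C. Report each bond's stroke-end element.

b4 →Sf1  (Sf1 fixes flow; stroke at Sf1)
b0 →J1  (1-jn J1 has f-setter on 4)
b3 →J1  (J1: bond 4 brought flow, rest push out)
b6 →J1  (J1 flow already set via bond 4)
b1 →J2  (GY1 both-in/both-out from 0)
b2 →R1  (J2 effort already set via bond 1)
b5 →R3  (common-e at J2 fixed by 1)

bond 0 |J1
bond 1 |J2
bond 2 |R1
bond 3 |J1
bond 4 |Sf1
bond 5 |R3
bond 6 |J1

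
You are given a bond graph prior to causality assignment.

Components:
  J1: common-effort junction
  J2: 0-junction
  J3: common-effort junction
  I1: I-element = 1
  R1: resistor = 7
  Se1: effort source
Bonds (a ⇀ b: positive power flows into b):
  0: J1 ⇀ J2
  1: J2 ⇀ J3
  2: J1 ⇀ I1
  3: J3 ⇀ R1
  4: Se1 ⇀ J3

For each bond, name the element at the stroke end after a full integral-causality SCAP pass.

bond 0 |J1
bond 1 |J2
bond 2 |I1
bond 3 |R1
bond 4 |J3

β4 →J3  (Se1 (Se) sets effort on bond)
β1 →J2  (J3 effort already set via bond 4)
β3 →R1  (common-e at J3 fixed by 4)
β0 →J1  (J2: bond 1 brought effort, rest push out)
β2 →I1  (0-jn J1 has e-setter on 0)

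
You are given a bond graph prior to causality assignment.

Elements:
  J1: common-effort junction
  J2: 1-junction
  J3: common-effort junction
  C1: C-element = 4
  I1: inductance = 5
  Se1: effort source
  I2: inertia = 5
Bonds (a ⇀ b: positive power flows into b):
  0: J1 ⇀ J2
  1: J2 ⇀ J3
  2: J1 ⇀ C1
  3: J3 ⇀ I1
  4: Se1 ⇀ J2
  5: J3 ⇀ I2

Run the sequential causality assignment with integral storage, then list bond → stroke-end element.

bond 4 →J2  (Se1: effort source, stroke at far end)
bond 2 →J1  (C1 outputs effort q/C1)
bond 0 →J2  (J1 effort already set via bond 2)
bond 1 →J3  (closing 1-jn rule on J2)
bond 3 →I1  (J3 effort already set via bond 1)
bond 5 →I2  (common-e at J3 fixed by 1)

#0 stroke→J2
#1 stroke→J3
#2 stroke→J1
#3 stroke→I1
#4 stroke→J2
#5 stroke→I2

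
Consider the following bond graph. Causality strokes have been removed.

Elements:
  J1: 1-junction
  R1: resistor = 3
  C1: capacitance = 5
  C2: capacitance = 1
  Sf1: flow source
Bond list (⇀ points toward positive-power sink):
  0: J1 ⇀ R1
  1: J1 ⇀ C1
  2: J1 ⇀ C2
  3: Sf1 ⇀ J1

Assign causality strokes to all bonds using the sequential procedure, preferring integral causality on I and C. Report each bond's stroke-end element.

β3 stroke at Sf1  (source Sf1 imposes f)
β0 stroke at J1  (1-jn J1 has f-setter on 3)
β1 stroke at J1  (J1: bond 3 brought flow, rest push out)
β2 stroke at J1  (J1: bond 3 brought flow, rest push out)

bond 0 →J1
bond 1 →J1
bond 2 →J1
bond 3 →Sf1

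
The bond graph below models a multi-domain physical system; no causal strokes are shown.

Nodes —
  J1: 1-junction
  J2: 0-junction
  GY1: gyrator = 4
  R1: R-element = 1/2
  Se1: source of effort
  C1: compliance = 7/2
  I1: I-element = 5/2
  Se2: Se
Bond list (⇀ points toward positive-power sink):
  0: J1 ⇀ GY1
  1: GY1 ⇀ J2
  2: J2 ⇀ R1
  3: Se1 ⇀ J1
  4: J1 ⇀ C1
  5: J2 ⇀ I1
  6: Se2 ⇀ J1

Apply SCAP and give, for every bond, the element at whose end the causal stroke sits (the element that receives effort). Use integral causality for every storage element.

β0 stroke→GY1
β1 stroke→GY1
β2 stroke→J2
β3 stroke→J1
β4 stroke→J1
β5 stroke→I1
β6 stroke→J1

bond 3 stroke at J1  (Se1 (Se) sets effort on bond)
bond 6 stroke at J1  (Se2: effort source, stroke at far end)
bond 4 stroke at J1  (C1 outputs effort q/C1)
bond 0 stroke at GY1  (J1: last free bond brings flow in)
bond 1 stroke at GY1  (GY GY1: same side as bond 0)
bond 5 stroke at I1  (I1 outputs flow p/I1)
bond 2 stroke at J2  (J2: last free bond brings effort in)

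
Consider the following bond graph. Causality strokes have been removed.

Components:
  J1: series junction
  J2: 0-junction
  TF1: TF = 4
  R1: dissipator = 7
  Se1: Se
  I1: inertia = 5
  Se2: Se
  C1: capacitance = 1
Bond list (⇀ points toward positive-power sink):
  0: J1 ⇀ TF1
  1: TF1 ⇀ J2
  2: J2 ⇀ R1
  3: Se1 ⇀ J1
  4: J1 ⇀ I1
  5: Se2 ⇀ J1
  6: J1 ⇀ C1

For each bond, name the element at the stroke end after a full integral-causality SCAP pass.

b0 stroke→J1
b1 stroke→TF1
b2 stroke→J2
b3 stroke→J1
b4 stroke→I1
b5 stroke→J1
b6 stroke→J1

bond 3 |J1  (Se1 fixes effort; stroke away)
bond 5 |J1  (source Se2 imposes e)
bond 4 |I1  (I1 outputs flow p/I1)
bond 0 |J1  (common-f at J1 fixed by 4)
bond 6 |J1  (common-f at J1 fixed by 4)
bond 1 |TF1  (TF1 one-in-one-out from 0)
bond 2 |J2  (only one effort-in slot at J2)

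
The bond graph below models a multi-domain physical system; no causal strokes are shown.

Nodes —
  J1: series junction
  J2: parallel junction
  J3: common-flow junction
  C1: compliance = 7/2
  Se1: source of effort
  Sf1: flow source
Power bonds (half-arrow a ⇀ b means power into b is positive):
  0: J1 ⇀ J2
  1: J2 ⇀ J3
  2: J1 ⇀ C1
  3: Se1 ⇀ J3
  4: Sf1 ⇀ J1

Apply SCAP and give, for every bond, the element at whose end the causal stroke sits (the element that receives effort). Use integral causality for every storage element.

#3 →J3  (source Se1 imposes e)
#4 →Sf1  (Sf1 (Sf) sets flow on bond)
#0 →J1  (common-f at J1 fixed by 4)
#2 →J1  (common-f at J1 fixed by 4)
#1 →J2  (J2: last free bond brings effort in)

β0 stroke at J1
β1 stroke at J2
β2 stroke at J1
β3 stroke at J3
β4 stroke at Sf1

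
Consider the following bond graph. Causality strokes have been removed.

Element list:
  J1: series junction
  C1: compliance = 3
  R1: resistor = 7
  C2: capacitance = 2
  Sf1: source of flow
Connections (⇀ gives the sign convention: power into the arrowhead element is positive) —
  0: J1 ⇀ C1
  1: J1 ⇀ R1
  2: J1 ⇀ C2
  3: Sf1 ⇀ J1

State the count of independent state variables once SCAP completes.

2  (C1, C2 all integral)

b3 →Sf1  (Sf1 (Sf) sets flow on bond)
b0 →J1  (J1: bond 3 brought flow, rest push out)
b1 →J1  (common-f at J1 fixed by 3)
b2 →J1  (J1 flow already set via bond 3)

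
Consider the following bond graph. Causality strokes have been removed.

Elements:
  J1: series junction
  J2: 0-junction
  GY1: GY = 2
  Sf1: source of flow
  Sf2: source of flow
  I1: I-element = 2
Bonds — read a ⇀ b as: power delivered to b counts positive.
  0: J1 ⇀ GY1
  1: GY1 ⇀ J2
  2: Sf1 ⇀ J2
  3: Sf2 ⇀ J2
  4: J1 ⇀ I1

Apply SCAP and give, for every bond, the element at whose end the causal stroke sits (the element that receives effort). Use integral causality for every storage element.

b2 |Sf1  (source Sf1 imposes f)
b3 |Sf2  (Sf2 fixes flow; stroke at Sf2)
b1 |J2  (J2: last free bond brings effort in)
b0 |J1  (GY GY1: same side as bond 1)
b4 |I1  (only one flow-in slot at J1)

b0 →J1
b1 →J2
b2 →Sf1
b3 →Sf2
b4 →I1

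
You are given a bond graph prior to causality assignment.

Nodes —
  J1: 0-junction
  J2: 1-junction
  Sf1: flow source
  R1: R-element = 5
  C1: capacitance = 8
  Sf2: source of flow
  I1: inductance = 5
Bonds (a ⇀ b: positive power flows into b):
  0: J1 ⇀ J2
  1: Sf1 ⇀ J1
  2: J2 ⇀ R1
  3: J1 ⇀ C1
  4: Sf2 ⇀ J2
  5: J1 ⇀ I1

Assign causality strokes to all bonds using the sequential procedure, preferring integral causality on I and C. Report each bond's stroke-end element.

β0 stroke at J2
β1 stroke at Sf1
β2 stroke at J2
β3 stroke at J1
β4 stroke at Sf2
β5 stroke at I1

β1 →Sf1  (Sf1: flow source, stroke at near end)
β4 →Sf2  (Sf2 fixes flow; stroke at Sf2)
β0 →J2  (1-jn J2 has f-setter on 4)
β2 →J2  (1-jn J2 has f-setter on 4)
β3 →J1  (C1 outputs effort q/C1)
β5 →I1  (common-e at J1 fixed by 3)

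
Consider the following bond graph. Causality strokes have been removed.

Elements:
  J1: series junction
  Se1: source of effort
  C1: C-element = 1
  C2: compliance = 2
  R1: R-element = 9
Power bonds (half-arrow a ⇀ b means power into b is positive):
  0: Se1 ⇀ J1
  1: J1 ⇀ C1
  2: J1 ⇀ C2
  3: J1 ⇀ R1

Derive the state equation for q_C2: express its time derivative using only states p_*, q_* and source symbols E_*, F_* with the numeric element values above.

dq_C2/dt = E_Se1/9 - q_C1/9 - q_C2/18

bond 0 stroke at J1  (Se1: effort source, stroke at far end)
bond 1 stroke at J1  (C1: C, integral causality)
bond 2 stroke at J1  (C2 integral (e out))
bond 3 stroke at R1  (only one flow-in slot at J1)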